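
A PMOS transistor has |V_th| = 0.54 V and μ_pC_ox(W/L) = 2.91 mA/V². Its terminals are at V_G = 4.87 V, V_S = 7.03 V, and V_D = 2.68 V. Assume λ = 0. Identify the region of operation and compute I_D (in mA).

V_SG = V_S − V_G = 7.03 − 4.87 = 2.16 V; V_SD = V_S − V_D = 7.03 − 2.68 = 4.35 V.
V_ov = V_SG − |V_th| = 2.16 − 0.54 = 1.62 V.
Since V_SD = 4.35 V ≥ V_ov = 1.62 V, the device is in saturation.
I_D = ½ k_p V_ov² = 0.5 × 2.91 × 1.62² = 3.82 mA.

Saturation; I_D = 3.82 mA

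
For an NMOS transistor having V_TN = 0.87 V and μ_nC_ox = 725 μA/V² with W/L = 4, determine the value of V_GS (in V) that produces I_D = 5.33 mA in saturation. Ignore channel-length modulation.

k_n = μ_nC_ox · (W/L) = 2.9 mA/V².
In saturation I_D = ½ k_n (V_GS − V_TN)², so V_GS − V_TN = √(2 I_D / k_n) = √(2 × 5.33 / 2.9) = 1.92 V.
V_GS = 0.87 + 1.92 = 2.79 V.

V_GS = 2.79 V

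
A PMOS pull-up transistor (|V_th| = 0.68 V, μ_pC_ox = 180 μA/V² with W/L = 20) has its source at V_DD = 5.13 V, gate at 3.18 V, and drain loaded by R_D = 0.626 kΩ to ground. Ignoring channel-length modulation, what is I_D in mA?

V_SG = V_DD − V_G = 5.13 − 3.18 = 1.95 V, so V_ov = 1.95 − 0.68 = 1.27 V.
k_p = μ_pC_ox · (W/L) = 3.6 mA/V².
Assume saturation: I_D = ½ k_p V_ov² = 0.5 × 3.6 × 1.27² = 2.9 mA, giving V_SD = V_DD − I_D R_D = 5.13 − 2.9 × 0.626 = 3.31 V.
V_SD = 3.31 V ≥ V_ov = 1.27 V, confirming saturation.

I_D = 2.90 mA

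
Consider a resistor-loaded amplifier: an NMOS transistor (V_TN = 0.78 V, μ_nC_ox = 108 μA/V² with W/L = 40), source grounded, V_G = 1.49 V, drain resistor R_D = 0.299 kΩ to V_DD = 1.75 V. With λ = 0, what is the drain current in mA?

I_D = 1.09 mA

V_GS = V_G = 1.49 V, so V_ov = 1.49 − 0.78 = 0.71 V.
k_n = μ_nC_ox · (W/L) = 4.32 mA/V².
Assume saturation: I_D = ½ k_n V_ov² = 0.5 × 4.32 × 0.71² = 1.09 mA, giving V_DS = V_DD − I_D R_D = 1.75 − 1.09 × 0.299 = 1.42 V.
V_DS = 1.42 V ≥ V_ov = 0.71 V, confirming saturation.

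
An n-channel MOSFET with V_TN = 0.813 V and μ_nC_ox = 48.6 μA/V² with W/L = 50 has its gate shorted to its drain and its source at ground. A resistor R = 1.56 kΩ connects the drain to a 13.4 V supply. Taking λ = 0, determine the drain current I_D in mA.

I_D = 6.58 mA

With gate tied to drain, V_GS = V_DS ≥ V_GS − V_TN, so the device is in saturation.
k_n = μ_nC_ox · (W/L) = 2.43 mA/V².
KCL at the drain: ½ k_n (V_GS − V_TN)² = (V_DD − V_GS)/R.
Let x = V_GS − 0.813. Then 1.9 x² + x − 12.59 = 0, giving x = 2.33 V (positive root), so V_GS = 3.14 V.
I_D = (V_DD − V_GS)/R = (13.4 − 3.14) / 1.56 = 6.58 mA.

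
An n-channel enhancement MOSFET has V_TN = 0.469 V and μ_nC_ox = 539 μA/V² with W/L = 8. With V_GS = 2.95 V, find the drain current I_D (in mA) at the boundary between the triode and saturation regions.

At the boundary V_DS = V_ov = V_GS − V_TN = 2.95 − 0.469 = 2.48 V.
k_n = μ_nC_ox · (W/L) = 4.312 mA/V².
I_D = ½ k_n V_ov² = 0.5 × 4.312 × 2.48² = 13.3 mA.

I_D = 13.3 mA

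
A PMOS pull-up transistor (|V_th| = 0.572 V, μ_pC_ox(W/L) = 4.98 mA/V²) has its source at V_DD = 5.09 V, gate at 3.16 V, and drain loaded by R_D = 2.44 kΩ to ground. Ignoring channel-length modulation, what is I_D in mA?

I_D = 1.95 mA

V_SG = V_DD − V_G = 5.09 − 3.16 = 1.93 V, so V_ov = 1.93 − 0.572 = 1.36 V.
Assume saturation: I_D = ½ k_p V_ov² = 0.5 × 4.98 × 1.36² = 4.59 mA, giving V_SD = V_DD − I_D R_D = 5.09 − 4.59 × 2.44 = -6.11 V.
But -6.11 V < V_ov = 1.36 V, so the device is actually in triode.
In triode I_D = k_p[V_ov V_SD − ½ V_SD²] and I_D = (V_DD − V_SD)/R_D. Equating: 6.08 V_SD² − 17.5 V_SD + 5.09 = 0, giving V_SD = 0.328 V (the root below V_ov).
I_D = (5.09 − 0.328) / 2.44 = 1.95 mA.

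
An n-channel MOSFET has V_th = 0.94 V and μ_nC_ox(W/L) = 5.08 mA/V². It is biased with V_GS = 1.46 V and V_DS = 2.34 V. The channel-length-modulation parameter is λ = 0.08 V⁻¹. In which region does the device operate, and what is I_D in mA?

Saturation; I_D = 0.815 mA

V_ov = V_GS − V_th = 1.46 − 0.94 = 0.52 V.
Since V_DS = 2.34 V ≥ V_ov = 0.52 V, the device is in saturation.
I_D = ½ k_n V_ov² (1 + λ V_DS) = 0.5 × 5.08 × 0.52² × (1 + 0.08 × 2.34) = 0.815 mA.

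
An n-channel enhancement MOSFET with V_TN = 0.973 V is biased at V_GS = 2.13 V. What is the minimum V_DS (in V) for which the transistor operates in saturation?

The boundary between triode and saturation is V_DS = V_GS − V_TN = V_ov.
V_ov = 2.13 − 0.973 = 1.16 V.

V_DS,sat = 1.16 V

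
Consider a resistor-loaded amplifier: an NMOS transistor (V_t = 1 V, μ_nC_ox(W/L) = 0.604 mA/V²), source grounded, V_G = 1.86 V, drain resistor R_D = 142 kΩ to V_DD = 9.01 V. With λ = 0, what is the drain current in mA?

I_D = 0.0625 mA

V_GS = V_G = 1.86 V, so V_ov = 1.86 − 1 = 0.86 V.
Assume saturation: I_D = ½ k_n V_ov² = 0.5 × 0.604 × 0.86² = 0.223 mA, giving V_DS = V_DD − I_D R_D = 9.01 − 0.223 × 142 = -22.7 V.
But -22.7 V < V_ov = 0.86 V, so the device is actually in triode.
In triode I_D = k_n[V_ov V_DS − ½ V_DS²] and I_D = (V_DD − V_DS)/R_D. Equating: 42.9 V_DS² − 74.76 V_DS + 9.01 = 0, giving V_DS = 0.13 V (the root below V_ov).
I_D = (9.01 − 0.13) / 142 = 0.0625 mA.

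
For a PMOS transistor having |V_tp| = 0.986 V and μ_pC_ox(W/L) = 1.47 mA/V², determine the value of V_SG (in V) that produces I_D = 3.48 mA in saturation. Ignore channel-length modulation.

V_SG = 3.16 V

In saturation I_D = ½ k_p (V_SG − |V_tp|)², so V_SG − |V_tp| = √(2 I_D / k_p) = √(2 × 3.48 / 1.47) = 2.18 V.
V_SG = 0.986 + 2.18 = 3.16 V.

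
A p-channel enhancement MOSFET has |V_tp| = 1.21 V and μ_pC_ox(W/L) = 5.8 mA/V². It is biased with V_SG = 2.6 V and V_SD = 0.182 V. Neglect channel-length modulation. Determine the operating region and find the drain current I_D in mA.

V_ov = V_SG − |V_tp| = 2.6 − 1.21 = 1.39 V.
Since V_SD = 0.182 V < V_ov = 1.39 V, the device is in the triode region.
I_D = k_p [V_ov · V_SD − ½ V_SD²] = 5.8 × [1.39 × 0.182 − 0.5 × 0.182²] = 1.37 mA.

Triode; I_D = 1.37 mA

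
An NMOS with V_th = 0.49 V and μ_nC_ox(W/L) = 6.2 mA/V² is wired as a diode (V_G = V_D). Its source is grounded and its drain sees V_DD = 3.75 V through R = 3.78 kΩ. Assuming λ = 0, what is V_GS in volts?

V_GS = 0.977 V

With gate tied to drain, V_GS = V_DS ≥ V_GS − V_th, so the device is in saturation.
KCL at the drain: ½ k_n (V_GS − V_th)² = (V_DD − V_GS)/R.
Let x = V_GS − 0.49. Then 11.7 x² + x − 3.26 = 0, giving x = 0.487 V (positive root), so V_GS = 0.977 V.
I_D = (V_DD − V_GS)/R = (3.75 − 0.977) / 3.78 = 0.734 mA.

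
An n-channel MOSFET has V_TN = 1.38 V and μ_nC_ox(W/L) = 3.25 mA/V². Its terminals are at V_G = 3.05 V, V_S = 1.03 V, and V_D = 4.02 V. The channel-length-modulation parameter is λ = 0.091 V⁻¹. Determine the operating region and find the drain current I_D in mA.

V_GS = V_G − V_S = 3.05 − 1.03 = 2.02 V; V_DS = V_D − V_S = 4.02 − 1.03 = 2.99 V.
V_ov = V_GS − V_TN = 2.02 − 1.38 = 0.64 V.
Since V_DS = 2.99 V ≥ V_ov = 0.64 V, the device is in saturation.
I_D = ½ k_n V_ov² (1 + λ V_DS) = 0.5 × 3.25 × 0.64² × (1 + 0.091 × 2.99) = 0.847 mA.

Saturation; I_D = 0.847 mA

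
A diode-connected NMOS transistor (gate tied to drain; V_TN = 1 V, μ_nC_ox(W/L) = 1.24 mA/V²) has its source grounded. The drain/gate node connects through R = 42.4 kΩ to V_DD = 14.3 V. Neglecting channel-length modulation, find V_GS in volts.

With gate tied to drain, V_GS = V_DS ≥ V_GS − V_TN, so the device is in saturation.
KCL at the drain: ½ k_n (V_GS − V_TN)² = (V_DD − V_GS)/R.
Let x = V_GS − 1. Then 26.3 x² + x − 13.3 = 0, giving x = 0.693 V (positive root), so V_GS = 1.69 V.
I_D = (V_DD − V_GS)/R = (14.3 − 1.69) / 42.4 = 0.297 mA.

V_GS = 1.69 V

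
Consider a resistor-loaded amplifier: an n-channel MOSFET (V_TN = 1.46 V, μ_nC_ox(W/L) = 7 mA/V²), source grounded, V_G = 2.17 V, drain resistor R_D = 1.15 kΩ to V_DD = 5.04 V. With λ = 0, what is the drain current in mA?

V_GS = V_G = 2.17 V, so V_ov = 2.17 − 1.46 = 0.71 V.
Assume saturation: I_D = ½ k_n V_ov² = 0.5 × 7 × 0.71² = 1.76 mA, giving V_DS = V_DD − I_D R_D = 5.04 − 1.76 × 1.15 = 3.01 V.
V_DS = 3.01 V ≥ V_ov = 0.71 V, confirming saturation.

I_D = 1.76 mA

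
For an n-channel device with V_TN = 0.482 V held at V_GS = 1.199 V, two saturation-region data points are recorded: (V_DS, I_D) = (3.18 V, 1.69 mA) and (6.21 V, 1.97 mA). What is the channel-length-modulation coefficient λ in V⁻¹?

λ = 0.0662 V⁻¹

With V_GS fixed, I_D ∝ (1 + λ V_DS) in saturation, so I_D2/I_D1 = (1 + λ V_DS2)/(1 + λ V_DS1).
1.97/1.69 = 1.166 = (1 + 6.21 λ)/(1 + 3.18 λ).
Solving: λ (I_D1 V_DS2 − I_D2 V_DS1) = I_D2 − I_D1, so λ = (1.97 − 1.69) / (1.69 × 6.21 − 1.97 × 3.18) = 0.28 / 4.23 = 0.0662 V⁻¹.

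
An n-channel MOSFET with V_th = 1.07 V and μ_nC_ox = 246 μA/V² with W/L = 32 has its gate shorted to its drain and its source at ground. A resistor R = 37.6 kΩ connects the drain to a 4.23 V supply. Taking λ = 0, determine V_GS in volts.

With gate tied to drain, V_GS = V_DS ≥ V_GS − V_th, so the device is in saturation.
k_n = μ_nC_ox · (W/L) = 7.872 mA/V².
KCL at the drain: ½ k_n (V_GS − V_th)² = (V_DD − V_GS)/R.
Let x = V_GS − 1.07. Then 148 x² + x − 3.16 = 0, giving x = 0.143 V (positive root), so V_GS = 1.21 V.
I_D = (V_DD − V_GS)/R = (4.23 − 1.21) / 37.6 = 0.0802 mA.

V_GS = 1.21 V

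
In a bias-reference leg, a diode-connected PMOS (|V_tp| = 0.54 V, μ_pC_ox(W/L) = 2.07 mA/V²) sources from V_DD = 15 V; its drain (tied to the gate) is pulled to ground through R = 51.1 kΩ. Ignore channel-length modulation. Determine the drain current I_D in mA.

With gate tied to drain, V_SG = V_SD ≥ V_SG − |V_tp|, so the device is in saturation.
KCL at the drain: ½ k_p (V_SG − |V_tp|)² = (V_DD − V_SG)/R.
Let x = V_SG − 0.54. Then 52.9 x² + x − 14.46 = 0, giving x = 0.514 V (positive root), so V_SG = 1.05 V.
I_D = (V_DD − V_SG)/R = (15 − 1.05) / 51.1 = 0.273 mA.

I_D = 0.273 mA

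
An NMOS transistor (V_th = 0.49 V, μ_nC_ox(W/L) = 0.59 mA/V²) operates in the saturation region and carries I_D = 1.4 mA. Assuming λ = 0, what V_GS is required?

In saturation I_D = ½ k_n (V_GS − V_th)², so V_GS − V_th = √(2 I_D / k_n) = √(2 × 1.4 / 0.59) = 2.18 V.
V_GS = 0.49 + 2.18 = 2.67 V.

V_GS = 2.67 V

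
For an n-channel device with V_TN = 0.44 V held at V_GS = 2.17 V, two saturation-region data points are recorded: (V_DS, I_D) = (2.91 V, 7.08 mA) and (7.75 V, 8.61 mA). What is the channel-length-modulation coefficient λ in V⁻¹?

λ = 0.0513 V⁻¹

With V_GS fixed, I_D ∝ (1 + λ V_DS) in saturation, so I_D2/I_D1 = (1 + λ V_DS2)/(1 + λ V_DS1).
8.61/7.08 = 1.216 = (1 + 7.75 λ)/(1 + 2.91 λ).
Solving: λ (I_D1 V_DS2 − I_D2 V_DS1) = I_D2 − I_D1, so λ = (8.61 − 7.08) / (7.08 × 7.75 − 8.61 × 2.91) = 1.53 / 29.8 = 0.0513 V⁻¹.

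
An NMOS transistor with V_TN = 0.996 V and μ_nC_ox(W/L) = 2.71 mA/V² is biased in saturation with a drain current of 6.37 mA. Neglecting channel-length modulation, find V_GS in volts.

In saturation I_D = ½ k_n (V_GS − V_TN)², so V_GS − V_TN = √(2 I_D / k_n) = √(2 × 6.37 / 2.71) = 2.17 V.
V_GS = 0.996 + 2.17 = 3.16 V.

V_GS = 3.16 V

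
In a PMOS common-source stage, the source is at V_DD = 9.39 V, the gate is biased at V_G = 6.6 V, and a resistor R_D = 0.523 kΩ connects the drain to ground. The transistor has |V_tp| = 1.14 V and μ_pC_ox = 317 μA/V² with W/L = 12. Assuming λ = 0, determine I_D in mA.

V_SG = V_DD − V_G = 9.39 − 6.6 = 2.79 V, so V_ov = 2.79 − 1.14 = 1.65 V.
k_p = μ_pC_ox · (W/L) = 3.804 mA/V².
Assume saturation: I_D = ½ k_p V_ov² = 0.5 × 3.804 × 1.65² = 5.18 mA, giving V_SD = V_DD − I_D R_D = 9.39 − 5.18 × 0.523 = 6.68 V.
V_SD = 6.68 V ≥ V_ov = 1.65 V, confirming saturation.

I_D = 5.18 mA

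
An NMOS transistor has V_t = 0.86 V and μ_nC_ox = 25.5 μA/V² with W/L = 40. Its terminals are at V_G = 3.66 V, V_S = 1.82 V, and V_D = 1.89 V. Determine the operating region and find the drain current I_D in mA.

V_GS = V_G − V_S = 3.66 − 1.82 = 1.84 V; V_DS = V_D − V_S = 1.89 − 1.82 = 0.07 V.
k_n = μ_nC_ox · (W/L) = 1.02 mA/V².
V_ov = V_GS − V_t = 1.84 − 0.86 = 0.98 V.
Since V_DS = 0.07 V < V_ov = 0.98 V, the device is in the triode region.
I_D = k_n [V_ov · V_DS − ½ V_DS²] = 1.02 × [0.98 × 0.07 − 0.5 × 0.07²] = 0.0675 mA.

Triode; I_D = 0.0675 mA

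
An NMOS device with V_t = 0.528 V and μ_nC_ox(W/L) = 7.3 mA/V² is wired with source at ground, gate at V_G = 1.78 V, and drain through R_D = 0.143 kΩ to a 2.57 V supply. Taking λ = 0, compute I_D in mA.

V_GS = V_G = 1.78 V, so V_ov = 1.78 − 0.528 = 1.25 V.
Assume saturation: I_D = ½ k_n V_ov² = 0.5 × 7.3 × 1.25² = 5.72 mA, giving V_DS = V_DD − I_D R_D = 2.57 − 5.72 × 0.143 = 1.75 V.
V_DS = 1.75 V ≥ V_ov = 1.25 V, confirming saturation.

I_D = 5.72 mA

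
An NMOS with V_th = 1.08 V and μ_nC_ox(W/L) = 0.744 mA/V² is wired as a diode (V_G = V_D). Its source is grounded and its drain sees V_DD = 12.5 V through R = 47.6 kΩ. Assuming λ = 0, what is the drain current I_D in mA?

I_D = 0.224 mA

With gate tied to drain, V_GS = V_DS ≥ V_GS − V_th, so the device is in saturation.
KCL at the drain: ½ k_n (V_GS − V_th)² = (V_DD − V_GS)/R.
Let x = V_GS − 1.08. Then 17.7 x² + x − 11.42 = 0, giving x = 0.775 V (positive root), so V_GS = 1.86 V.
I_D = (V_DD − V_GS)/R = (12.5 − 1.86) / 47.6 = 0.224 mA.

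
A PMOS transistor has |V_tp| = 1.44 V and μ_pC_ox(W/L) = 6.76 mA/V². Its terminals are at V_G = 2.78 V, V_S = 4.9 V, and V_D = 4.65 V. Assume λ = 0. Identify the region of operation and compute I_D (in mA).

Triode; I_D = 0.938 mA

V_SG = V_S − V_G = 4.9 − 2.78 = 2.12 V; V_SD = V_S − V_D = 4.9 − 4.65 = 0.25 V.
V_ov = V_SG − |V_tp| = 2.12 − 1.44 = 0.68 V.
Since V_SD = 0.25 V < V_ov = 0.68 V, the device is in the triode region.
I_D = k_p [V_ov · V_SD − ½ V_SD²] = 6.76 × [0.68 × 0.25 − 0.5 × 0.25²] = 0.938 mA.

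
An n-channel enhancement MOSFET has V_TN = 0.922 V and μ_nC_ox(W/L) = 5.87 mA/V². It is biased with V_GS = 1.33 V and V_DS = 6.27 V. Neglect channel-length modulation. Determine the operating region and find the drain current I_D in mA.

Saturation; I_D = 0.489 mA

V_ov = V_GS − V_TN = 1.33 − 0.922 = 0.408 V.
Since V_DS = 6.27 V ≥ V_ov = 0.408 V, the device is in saturation.
I_D = ½ k_n V_ov² = 0.5 × 5.87 × 0.408² = 0.489 mA.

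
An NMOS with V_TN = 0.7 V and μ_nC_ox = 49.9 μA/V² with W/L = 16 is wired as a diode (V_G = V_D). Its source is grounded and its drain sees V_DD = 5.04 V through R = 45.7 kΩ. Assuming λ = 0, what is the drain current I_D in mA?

I_D = 0.0849 mA

With gate tied to drain, V_GS = V_DS ≥ V_GS − V_TN, so the device is in saturation.
k_n = μ_nC_ox · (W/L) = 0.7984 mA/V².
KCL at the drain: ½ k_n (V_GS − V_TN)² = (V_DD − V_GS)/R.
Let x = V_GS − 0.7. Then 18.2 x² + x − 4.34 = 0, giving x = 0.461 V (positive root), so V_GS = 1.16 V.
I_D = (V_DD − V_GS)/R = (5.04 − 1.16) / 45.7 = 0.0849 mA.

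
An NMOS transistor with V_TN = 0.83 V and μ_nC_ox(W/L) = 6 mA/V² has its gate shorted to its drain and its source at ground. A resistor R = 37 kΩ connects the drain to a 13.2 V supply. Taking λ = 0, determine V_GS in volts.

With gate tied to drain, V_GS = V_DS ≥ V_GS − V_TN, so the device is in saturation.
KCL at the drain: ½ k_n (V_GS − V_TN)² = (V_DD − V_GS)/R.
Let x = V_GS − 0.83. Then 111 x² + x − 12.37 = 0, giving x = 0.329 V (positive root), so V_GS = 1.16 V.
I_D = (V_DD − V_GS)/R = (13.2 − 1.16) / 37 = 0.325 mA.

V_GS = 1.16 V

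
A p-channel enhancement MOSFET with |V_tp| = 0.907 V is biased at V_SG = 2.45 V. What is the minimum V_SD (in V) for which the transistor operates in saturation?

The boundary between triode and saturation is V_SD = V_SG − |V_tp| = V_ov.
V_ov = 2.45 − 0.907 = 1.54 V.

V_SD,sat = 1.54 V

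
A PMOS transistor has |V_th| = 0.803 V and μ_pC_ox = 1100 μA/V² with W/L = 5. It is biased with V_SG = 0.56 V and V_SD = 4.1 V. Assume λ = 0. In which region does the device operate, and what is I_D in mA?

Cutoff; I_D = 0 mA

V_SG = 0.56 V < |V_th| = 0.803 V, so the transistor is in cutoff.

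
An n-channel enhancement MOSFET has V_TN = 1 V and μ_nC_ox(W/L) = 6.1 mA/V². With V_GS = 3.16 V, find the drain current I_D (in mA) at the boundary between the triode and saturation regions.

I_D = 14.2 mA

At the boundary V_DS = V_ov = V_GS − V_TN = 3.16 − 1 = 2.16 V.
I_D = ½ k_n V_ov² = 0.5 × 6.1 × 2.16² = 14.2 mA.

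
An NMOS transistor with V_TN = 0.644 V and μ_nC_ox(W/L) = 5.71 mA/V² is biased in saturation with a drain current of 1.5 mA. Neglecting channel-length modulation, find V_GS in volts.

V_GS = 1.37 V

In saturation I_D = ½ k_n (V_GS − V_TN)², so V_GS − V_TN = √(2 I_D / k_n) = √(2 × 1.5 / 5.71) = 0.725 V.
V_GS = 0.644 + 0.725 = 1.37 V.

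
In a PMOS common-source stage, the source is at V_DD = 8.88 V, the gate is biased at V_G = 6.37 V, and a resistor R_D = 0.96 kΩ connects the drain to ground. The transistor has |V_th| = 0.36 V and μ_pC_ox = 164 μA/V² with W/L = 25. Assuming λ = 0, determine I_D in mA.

I_D = 7.92 mA

V_SG = V_DD − V_G = 8.88 − 6.37 = 2.51 V, so V_ov = 2.51 − 0.36 = 2.15 V.
k_p = μ_pC_ox · (W/L) = 4.1 mA/V².
Assume saturation: I_D = ½ k_p V_ov² = 0.5 × 4.1 × 2.15² = 9.48 mA, giving V_SD = V_DD − I_D R_D = 8.88 − 9.48 × 0.96 = -0.217 V.
But -0.217 V < V_ov = 2.15 V, so the device is actually in triode.
In triode I_D = k_p[V_ov V_SD − ½ V_SD²] and I_D = (V_DD − V_SD)/R_D. Equating: 1.97 V_SD² − 9.462 V_SD + 8.88 = 0, giving V_SD = 1.28 V (the root below V_ov).
I_D = (8.88 − 1.28) / 0.96 = 7.92 mA.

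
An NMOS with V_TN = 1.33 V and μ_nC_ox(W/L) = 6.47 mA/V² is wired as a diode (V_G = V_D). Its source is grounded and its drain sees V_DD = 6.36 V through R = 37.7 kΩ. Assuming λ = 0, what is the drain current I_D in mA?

I_D = 0.128 mA

With gate tied to drain, V_GS = V_DS ≥ V_GS − V_TN, so the device is in saturation.
KCL at the drain: ½ k_n (V_GS − V_TN)² = (V_DD − V_GS)/R.
Let x = V_GS − 1.33. Then 122 x² + x − 5.03 = 0, giving x = 0.199 V (positive root), so V_GS = 1.53 V.
I_D = (V_DD − V_GS)/R = (6.36 − 1.53) / 37.7 = 0.128 mA.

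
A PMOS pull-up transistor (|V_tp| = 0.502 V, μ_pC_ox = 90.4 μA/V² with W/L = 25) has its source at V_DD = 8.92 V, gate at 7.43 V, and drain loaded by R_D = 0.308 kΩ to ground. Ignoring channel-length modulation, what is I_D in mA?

V_SG = V_DD − V_G = 8.92 − 7.43 = 1.49 V, so V_ov = 1.49 − 0.502 = 0.988 V.
k_p = μ_pC_ox · (W/L) = 2.26 mA/V².
Assume saturation: I_D = ½ k_p V_ov² = 0.5 × 2.26 × 0.988² = 1.1 mA, giving V_SD = V_DD − I_D R_D = 8.92 − 1.1 × 0.308 = 8.58 V.
V_SD = 8.58 V ≥ V_ov = 0.988 V, confirming saturation.

I_D = 1.10 mA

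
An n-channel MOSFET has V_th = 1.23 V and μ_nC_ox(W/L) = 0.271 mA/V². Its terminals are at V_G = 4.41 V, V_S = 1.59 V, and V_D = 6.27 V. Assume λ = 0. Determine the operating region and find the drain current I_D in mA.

V_GS = V_G − V_S = 4.41 − 1.59 = 2.82 V; V_DS = V_D − V_S = 6.27 − 1.59 = 4.68 V.
V_ov = V_GS − V_th = 2.82 − 1.23 = 1.59 V.
Since V_DS = 4.68 V ≥ V_ov = 1.59 V, the device is in saturation.
I_D = ½ k_n V_ov² = 0.5 × 0.271 × 1.59² = 0.343 mA.

Saturation; I_D = 0.343 mA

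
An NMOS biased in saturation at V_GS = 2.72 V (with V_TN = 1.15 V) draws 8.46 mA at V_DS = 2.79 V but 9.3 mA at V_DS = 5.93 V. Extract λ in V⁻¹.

With V_GS fixed, I_D ∝ (1 + λ V_DS) in saturation, so I_D2/I_D1 = (1 + λ V_DS2)/(1 + λ V_DS1).
9.3/8.46 = 1.099 = (1 + 5.93 λ)/(1 + 2.79 λ).
Solving: λ (I_D1 V_DS2 − I_D2 V_DS1) = I_D2 − I_D1, so λ = (9.3 − 8.46) / (8.46 × 5.93 − 9.3 × 2.79) = 0.84 / 24.2 = 0.0347 V⁻¹.

λ = 0.0347 V⁻¹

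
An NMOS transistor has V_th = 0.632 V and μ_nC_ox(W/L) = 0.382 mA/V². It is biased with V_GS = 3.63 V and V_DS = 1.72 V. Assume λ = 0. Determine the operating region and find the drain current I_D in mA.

Triode; I_D = 1.40 mA

V_ov = V_GS − V_th = 3.63 − 0.632 = 3 V.
Since V_DS = 1.72 V < V_ov = 3 V, the device is in the triode region.
I_D = k_n [V_ov · V_DS − ½ V_DS²] = 0.382 × [3 × 1.72 − 0.5 × 1.72²] = 1.4 mA.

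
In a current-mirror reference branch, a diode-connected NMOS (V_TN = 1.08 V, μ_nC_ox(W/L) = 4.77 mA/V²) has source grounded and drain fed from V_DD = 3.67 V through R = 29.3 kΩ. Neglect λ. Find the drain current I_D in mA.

I_D = 0.0821 mA

With gate tied to drain, V_GS = V_DS ≥ V_GS − V_TN, so the device is in saturation.
KCL at the drain: ½ k_n (V_GS − V_TN)² = (V_DD − V_GS)/R.
Let x = V_GS − 1.08. Then 69.9 x² + x − 2.59 = 0, giving x = 0.185 V (positive root), so V_GS = 1.27 V.
I_D = (V_DD − V_GS)/R = (3.67 − 1.27) / 29.3 = 0.0821 mA.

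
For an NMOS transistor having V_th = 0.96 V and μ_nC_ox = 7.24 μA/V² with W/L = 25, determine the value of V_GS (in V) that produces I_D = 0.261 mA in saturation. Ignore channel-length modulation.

k_n = μ_nC_ox · (W/L) = 0.181 mA/V².
In saturation I_D = ½ k_n (V_GS − V_th)², so V_GS − V_th = √(2 I_D / k_n) = √(2 × 0.261 / 0.181) = 1.7 V.
V_GS = 0.96 + 1.7 = 2.66 V.

V_GS = 2.66 V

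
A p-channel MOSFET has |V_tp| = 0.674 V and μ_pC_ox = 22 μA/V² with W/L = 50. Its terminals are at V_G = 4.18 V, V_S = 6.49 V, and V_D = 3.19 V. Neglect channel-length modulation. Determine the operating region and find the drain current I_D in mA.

Saturation; I_D = 1.47 mA

V_SG = V_S − V_G = 6.49 − 4.18 = 2.31 V; V_SD = V_S − V_D = 6.49 − 3.19 = 3.3 V.
k_p = μ_pC_ox · (W/L) = 1.1 mA/V².
V_ov = V_SG − |V_tp| = 2.31 − 0.674 = 1.64 V.
Since V_SD = 3.3 V ≥ V_ov = 1.64 V, the device is in saturation.
I_D = ½ k_p V_ov² = 0.5 × 1.1 × 1.64² = 1.47 mA.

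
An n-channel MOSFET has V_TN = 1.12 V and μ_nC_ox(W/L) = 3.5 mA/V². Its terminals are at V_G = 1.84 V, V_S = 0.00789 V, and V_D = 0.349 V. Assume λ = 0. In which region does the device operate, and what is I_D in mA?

V_GS = V_G − V_S = 1.84 − 0.00789 = 1.83 V; V_DS = V_D − V_S = 0.349 − 0.00789 = 0.341 V.
V_ov = V_GS − V_TN = 1.83 − 1.12 = 0.712 V.
Since V_DS = 0.341 V < V_ov = 0.712 V, the device is in the triode region.
I_D = k_n [V_ov · V_DS − ½ V_DS²] = 3.5 × [0.712 × 0.341 − 0.5 × 0.341²] = 0.647 mA.

Triode; I_D = 0.647 mA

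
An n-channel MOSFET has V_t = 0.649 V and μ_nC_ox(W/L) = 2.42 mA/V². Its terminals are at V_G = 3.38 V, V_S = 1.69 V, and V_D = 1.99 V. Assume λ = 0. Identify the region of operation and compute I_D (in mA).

V_GS = V_G − V_S = 3.38 − 1.69 = 1.69 V; V_DS = V_D − V_S = 1.99 − 1.69 = 0.3 V.
V_ov = V_GS − V_t = 1.69 − 0.649 = 1.04 V.
Since V_DS = 0.3 V < V_ov = 1.04 V, the device is in the triode region.
I_D = k_n [V_ov · V_DS − ½ V_DS²] = 2.42 × [1.04 × 0.3 − 0.5 × 0.3²] = 0.647 mA.

Triode; I_D = 0.647 mA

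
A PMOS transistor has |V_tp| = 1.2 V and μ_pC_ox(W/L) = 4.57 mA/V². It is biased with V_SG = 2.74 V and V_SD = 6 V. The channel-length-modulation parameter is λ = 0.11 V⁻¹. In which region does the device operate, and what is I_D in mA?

V_ov = V_SG − |V_tp| = 2.74 − 1.2 = 1.54 V.
Since V_SD = 6 V ≥ V_ov = 1.54 V, the device is in saturation.
I_D = ½ k_p V_ov² (1 + λ V_SD) = 0.5 × 4.57 × 1.54² × (1 + 0.11 × 6) = 9 mA.

Saturation; I_D = 9.00 mA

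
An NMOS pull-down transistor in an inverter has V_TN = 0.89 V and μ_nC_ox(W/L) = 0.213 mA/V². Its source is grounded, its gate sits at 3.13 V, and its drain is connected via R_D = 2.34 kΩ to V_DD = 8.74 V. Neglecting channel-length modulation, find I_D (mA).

V_GS = V_G = 3.13 V, so V_ov = 3.13 − 0.89 = 2.24 V.
Assume saturation: I_D = ½ k_n V_ov² = 0.5 × 0.213 × 2.24² = 0.534 mA, giving V_DS = V_DD − I_D R_D = 8.74 − 0.534 × 2.34 = 7.49 V.
V_DS = 7.49 V ≥ V_ov = 2.24 V, confirming saturation.

I_D = 0.534 mA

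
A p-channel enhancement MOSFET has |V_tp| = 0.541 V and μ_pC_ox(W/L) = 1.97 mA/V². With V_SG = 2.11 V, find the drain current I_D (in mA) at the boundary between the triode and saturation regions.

At the boundary V_SD = V_ov = V_SG − |V_tp| = 2.11 − 0.541 = 1.57 V.
I_D = ½ k_p V_ov² = 0.5 × 1.97 × 1.57² = 2.42 mA.

I_D = 2.42 mA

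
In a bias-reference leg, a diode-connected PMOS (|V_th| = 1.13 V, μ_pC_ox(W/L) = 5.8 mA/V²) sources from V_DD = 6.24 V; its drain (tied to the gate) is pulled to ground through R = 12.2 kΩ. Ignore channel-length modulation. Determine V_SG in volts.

V_SG = 1.50 V

With gate tied to drain, V_SG = V_SD ≥ V_SG − |V_th|, so the device is in saturation.
KCL at the drain: ½ k_p (V_SG − |V_th|)² = (V_DD − V_SG)/R.
Let x = V_SG − 1.13. Then 35.4 x² + x − 5.11 = 0, giving x = 0.366 V (positive root), so V_SG = 1.5 V.
I_D = (V_DD − V_SG)/R = (6.24 − 1.5) / 12.2 = 0.389 mA.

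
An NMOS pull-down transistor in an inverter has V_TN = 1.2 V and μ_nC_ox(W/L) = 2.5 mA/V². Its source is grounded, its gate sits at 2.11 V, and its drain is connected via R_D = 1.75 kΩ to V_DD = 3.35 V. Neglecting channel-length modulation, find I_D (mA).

V_GS = V_G = 2.11 V, so V_ov = 2.11 − 1.2 = 0.91 V.
Assume saturation: I_D = ½ k_n V_ov² = 0.5 × 2.5 × 0.91² = 1.04 mA, giving V_DS = V_DD − I_D R_D = 3.35 − 1.04 × 1.75 = 1.54 V.
V_DS = 1.54 V ≥ V_ov = 0.91 V, confirming saturation.

I_D = 1.04 mA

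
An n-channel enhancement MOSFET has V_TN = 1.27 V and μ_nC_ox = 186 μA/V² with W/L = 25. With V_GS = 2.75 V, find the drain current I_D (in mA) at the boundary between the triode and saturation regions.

I_D = 5.09 mA

At the boundary V_DS = V_ov = V_GS − V_TN = 2.75 − 1.27 = 1.48 V.
k_n = μ_nC_ox · (W/L) = 4.65 mA/V².
I_D = ½ k_n V_ov² = 0.5 × 4.65 × 1.48² = 5.09 mA.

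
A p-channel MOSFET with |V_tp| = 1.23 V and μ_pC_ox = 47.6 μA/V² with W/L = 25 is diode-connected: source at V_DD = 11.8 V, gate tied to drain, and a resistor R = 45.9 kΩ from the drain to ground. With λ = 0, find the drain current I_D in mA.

I_D = 0.217 mA

With gate tied to drain, V_SG = V_SD ≥ V_SG − |V_tp|, so the device is in saturation.
k_p = μ_pC_ox · (W/L) = 1.19 mA/V².
KCL at the drain: ½ k_p (V_SG − |V_tp|)² = (V_DD − V_SG)/R.
Let x = V_SG − 1.23. Then 27.3 x² + x − 10.57 = 0, giving x = 0.604 V (positive root), so V_SG = 1.83 V.
I_D = (V_DD − V_SG)/R = (11.8 − 1.83) / 45.9 = 0.217 mA.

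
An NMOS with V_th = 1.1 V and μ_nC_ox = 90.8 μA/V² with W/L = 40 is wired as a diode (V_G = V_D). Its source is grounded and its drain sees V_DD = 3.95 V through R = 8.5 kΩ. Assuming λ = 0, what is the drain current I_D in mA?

With gate tied to drain, V_GS = V_DS ≥ V_GS − V_th, so the device is in saturation.
k_n = μ_nC_ox · (W/L) = 3.632 mA/V².
KCL at the drain: ½ k_n (V_GS − V_th)² = (V_DD − V_GS)/R.
Let x = V_GS − 1.1. Then 15.4 x² + x − 2.85 = 0, giving x = 0.399 V (positive root), so V_GS = 1.5 V.
I_D = (V_DD − V_GS)/R = (3.95 − 1.5) / 8.5 = 0.288 mA.

I_D = 0.288 mA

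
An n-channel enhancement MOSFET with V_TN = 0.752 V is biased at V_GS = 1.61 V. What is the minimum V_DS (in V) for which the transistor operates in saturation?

V_DS,sat = 0.858 V

The boundary between triode and saturation is V_DS = V_GS − V_TN = V_ov.
V_ov = 1.61 − 0.752 = 0.858 V.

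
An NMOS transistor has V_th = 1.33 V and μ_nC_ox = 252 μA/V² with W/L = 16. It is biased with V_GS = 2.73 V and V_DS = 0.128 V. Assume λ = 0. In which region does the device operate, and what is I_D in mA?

Triode; I_D = 0.690 mA

k_n = μ_nC_ox · (W/L) = 4.032 mA/V².
V_ov = V_GS − V_th = 2.73 − 1.33 = 1.4 V.
Since V_DS = 0.128 V < V_ov = 1.4 V, the device is in the triode region.
I_D = k_n [V_ov · V_DS − ½ V_DS²] = 4.032 × [1.4 × 0.128 − 0.5 × 0.128²] = 0.69 mA.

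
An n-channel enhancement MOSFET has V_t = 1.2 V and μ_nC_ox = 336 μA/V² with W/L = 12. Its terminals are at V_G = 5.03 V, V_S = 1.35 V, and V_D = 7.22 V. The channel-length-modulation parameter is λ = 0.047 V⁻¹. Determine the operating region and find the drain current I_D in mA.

V_GS = V_G − V_S = 5.03 − 1.35 = 3.68 V; V_DS = V_D − V_S = 7.22 − 1.35 = 5.87 V.
k_n = μ_nC_ox · (W/L) = 4.032 mA/V².
V_ov = V_GS − V_t = 3.68 − 1.2 = 2.48 V.
Since V_DS = 5.87 V ≥ V_ov = 2.48 V, the device is in saturation.
I_D = ½ k_n V_ov² (1 + λ V_DS) = 0.5 × 4.032 × 2.48² × (1 + 0.047 × 5.87) = 15.8 mA.

Saturation; I_D = 15.8 mA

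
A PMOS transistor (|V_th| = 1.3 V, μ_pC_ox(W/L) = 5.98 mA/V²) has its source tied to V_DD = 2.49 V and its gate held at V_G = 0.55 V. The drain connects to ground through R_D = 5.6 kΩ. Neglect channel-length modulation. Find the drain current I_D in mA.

V_SG = V_DD − V_G = 2.49 − 0.55 = 1.94 V, so V_ov = 1.94 − 1.3 = 0.64 V.
Assume saturation: I_D = ½ k_p V_ov² = 0.5 × 5.98 × 0.64² = 1.22 mA, giving V_SD = V_DD − I_D R_D = 2.49 − 1.22 × 5.6 = -4.37 V.
But -4.37 V < V_ov = 0.64 V, so the device is actually in triode.
In triode I_D = k_p[V_ov V_SD − ½ V_SD²] and I_D = (V_DD − V_SD)/R_D. Equating: 16.7 V_SD² − 22.43 V_SD + 2.49 = 0, giving V_SD = 0.122 V (the root below V_ov).
I_D = (2.49 − 0.122) / 5.6 = 0.423 mA.

I_D = 0.423 mA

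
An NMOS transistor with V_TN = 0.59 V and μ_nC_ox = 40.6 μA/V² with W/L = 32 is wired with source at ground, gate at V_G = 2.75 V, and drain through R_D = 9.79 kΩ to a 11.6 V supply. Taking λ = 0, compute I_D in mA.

I_D = 1.14 mA

V_GS = V_G = 2.75 V, so V_ov = 2.75 − 0.59 = 2.16 V.
k_n = μ_nC_ox · (W/L) = 1.299 mA/V².
Assume saturation: I_D = ½ k_n V_ov² = 0.5 × 1.299 × 2.16² = 3.03 mA, giving V_DS = V_DD − I_D R_D = 11.6 − 3.03 × 9.79 = -18.1 V.
But -18.1 V < V_ov = 2.16 V, so the device is actually in triode.
In triode I_D = k_n[V_ov V_DS − ½ V_DS²] and I_D = (V_DD − V_DS)/R_D. Equating: 6.36 V_DS² − 28.47 V_DS + 11.6 = 0, giving V_DS = 0.453 V (the root below V_ov).
I_D = (11.6 − 0.453) / 9.79 = 1.14 mA.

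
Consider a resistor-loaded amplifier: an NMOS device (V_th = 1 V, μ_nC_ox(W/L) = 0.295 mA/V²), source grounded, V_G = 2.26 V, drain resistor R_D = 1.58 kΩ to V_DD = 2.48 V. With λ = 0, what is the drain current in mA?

V_GS = V_G = 2.26 V, so V_ov = 2.26 − 1 = 1.26 V.
Assume saturation: I_D = ½ k_n V_ov² = 0.5 × 0.295 × 1.26² = 0.234 mA, giving V_DS = V_DD − I_D R_D = 2.48 − 0.234 × 1.58 = 2.11 V.
V_DS = 2.11 V ≥ V_ov = 1.26 V, confirming saturation.

I_D = 0.234 mA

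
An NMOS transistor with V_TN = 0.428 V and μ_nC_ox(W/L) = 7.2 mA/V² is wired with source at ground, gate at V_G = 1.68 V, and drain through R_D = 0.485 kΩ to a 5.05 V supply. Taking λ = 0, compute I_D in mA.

V_GS = V_G = 1.68 V, so V_ov = 1.68 − 0.428 = 1.25 V.
Assume saturation: I_D = ½ k_n V_ov² = 0.5 × 7.2 × 1.25² = 5.64 mA, giving V_DS = V_DD − I_D R_D = 5.05 − 5.64 × 0.485 = 2.31 V.
V_DS = 2.31 V ≥ V_ov = 1.25 V, confirming saturation.

I_D = 5.64 mA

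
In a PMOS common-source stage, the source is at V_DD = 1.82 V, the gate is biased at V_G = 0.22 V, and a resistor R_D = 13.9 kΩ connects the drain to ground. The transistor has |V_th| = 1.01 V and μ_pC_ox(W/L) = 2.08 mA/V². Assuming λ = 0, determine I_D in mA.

I_D = 0.123 mA

V_SG = V_DD − V_G = 1.82 − 0.22 = 1.6 V, so V_ov = 1.6 − 1.01 = 0.59 V.
Assume saturation: I_D = ½ k_p V_ov² = 0.5 × 2.08 × 0.59² = 0.362 mA, giving V_SD = V_DD − I_D R_D = 1.82 − 0.362 × 13.9 = -3.21 V.
But -3.21 V < V_ov = 0.59 V, so the device is actually in triode.
In triode I_D = k_p[V_ov V_SD − ½ V_SD²] and I_D = (V_DD − V_SD)/R_D. Equating: 14.5 V_SD² − 18.06 V_SD + 1.82 = 0, giving V_SD = 0.111 V (the root below V_ov).
I_D = (1.82 − 0.111) / 13.9 = 0.123 mA.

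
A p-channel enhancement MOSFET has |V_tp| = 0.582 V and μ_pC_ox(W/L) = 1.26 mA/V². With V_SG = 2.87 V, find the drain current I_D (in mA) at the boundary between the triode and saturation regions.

At the boundary V_SD = V_ov = V_SG − |V_tp| = 2.87 − 0.582 = 2.29 V.
I_D = ½ k_p V_ov² = 0.5 × 1.26 × 2.29² = 3.3 mA.

I_D = 3.30 mA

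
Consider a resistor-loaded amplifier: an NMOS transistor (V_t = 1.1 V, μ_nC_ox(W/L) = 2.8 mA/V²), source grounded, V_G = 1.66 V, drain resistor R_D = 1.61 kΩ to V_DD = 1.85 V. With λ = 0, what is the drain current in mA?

V_GS = V_G = 1.66 V, so V_ov = 1.66 − 1.1 = 0.56 V.
Assume saturation: I_D = ½ k_n V_ov² = 0.5 × 2.8 × 0.56² = 0.439 mA, giving V_DS = V_DD − I_D R_D = 1.85 − 0.439 × 1.61 = 1.14 V.
V_DS = 1.14 V ≥ V_ov = 0.56 V, confirming saturation.

I_D = 0.439 mA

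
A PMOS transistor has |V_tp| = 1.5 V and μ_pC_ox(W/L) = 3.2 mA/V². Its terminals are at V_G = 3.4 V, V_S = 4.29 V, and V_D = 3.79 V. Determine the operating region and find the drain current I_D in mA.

Cutoff; I_D = 0 mA

V_SG = V_S − V_G = 4.29 − 3.4 = 0.89 V; V_SD = V_S − V_D = 4.29 − 3.79 = 0.5 V.
V_SG = 0.89 V < |V_tp| = 1.5 V, so the transistor is in cutoff.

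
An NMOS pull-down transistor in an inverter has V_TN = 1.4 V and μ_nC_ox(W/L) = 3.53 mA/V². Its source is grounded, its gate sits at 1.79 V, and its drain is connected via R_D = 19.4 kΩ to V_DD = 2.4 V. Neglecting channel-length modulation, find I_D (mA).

V_GS = V_G = 1.79 V, so V_ov = 1.79 − 1.4 = 0.39 V.
Assume saturation: I_D = ½ k_n V_ov² = 0.5 × 3.53 × 0.39² = 0.268 mA, giving V_DS = V_DD − I_D R_D = 2.4 − 0.268 × 19.4 = -2.81 V.
But -2.81 V < V_ov = 0.39 V, so the device is actually in triode.
In triode I_D = k_n[V_ov V_DS − ½ V_DS²] and I_D = (V_DD − V_DS)/R_D. Equating: 34.2 V_DS² − 27.71 V_DS + 2.4 = 0, giving V_DS = 0.0986 V (the root below V_ov).
I_D = (2.4 − 0.0986) / 19.4 = 0.119 mA.

I_D = 0.119 mA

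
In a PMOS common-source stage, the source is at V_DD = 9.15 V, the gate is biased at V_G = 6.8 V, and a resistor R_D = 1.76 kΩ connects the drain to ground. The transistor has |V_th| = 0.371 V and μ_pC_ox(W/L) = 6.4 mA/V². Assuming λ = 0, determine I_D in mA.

V_SG = V_DD − V_G = 9.15 − 6.8 = 2.35 V, so V_ov = 2.35 − 0.371 = 1.98 V.
Assume saturation: I_D = ½ k_p V_ov² = 0.5 × 6.4 × 1.98² = 12.5 mA, giving V_SD = V_DD − I_D R_D = 9.15 − 12.5 × 1.76 = -12.9 V.
But -12.9 V < V_ov = 1.98 V, so the device is actually in triode.
In triode I_D = k_p[V_ov V_SD − ½ V_SD²] and I_D = (V_DD − V_SD)/R_D. Equating: 5.63 V_SD² − 23.29 V_SD + 9.15 = 0, giving V_SD = 0.44 V (the root below V_ov).
I_D = (9.15 − 0.44) / 1.76 = 4.95 mA.

I_D = 4.95 mA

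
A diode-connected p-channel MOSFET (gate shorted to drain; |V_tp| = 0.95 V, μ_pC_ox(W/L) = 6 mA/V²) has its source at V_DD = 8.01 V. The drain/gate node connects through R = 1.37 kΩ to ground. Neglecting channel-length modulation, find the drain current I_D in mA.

I_D = 4.28 mA

With gate tied to drain, V_SG = V_SD ≥ V_SG − |V_tp|, so the device is in saturation.
KCL at the drain: ½ k_p (V_SG − |V_tp|)² = (V_DD − V_SG)/R.
Let x = V_SG − 0.95. Then 4.11 x² + x − 7.06 = 0, giving x = 1.19 V (positive root), so V_SG = 2.14 V.
I_D = (V_DD − V_SG)/R = (8.01 − 2.14) / 1.37 = 4.28 mA.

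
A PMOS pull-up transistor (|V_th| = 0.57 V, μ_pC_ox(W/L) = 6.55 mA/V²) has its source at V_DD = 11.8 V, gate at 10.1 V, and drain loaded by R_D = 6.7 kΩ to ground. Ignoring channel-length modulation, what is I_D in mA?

V_SG = V_DD − V_G = 11.8 − 10.1 = 1.7 V, so V_ov = 1.7 − 0.57 = 1.13 V.
Assume saturation: I_D = ½ k_p V_ov² = 0.5 × 6.55 × 1.13² = 4.18 mA, giving V_SD = V_DD − I_D R_D = 11.8 − 4.18 × 6.7 = -16.2 V.
But -16.2 V < V_ov = 1.13 V, so the device is actually in triode.
In triode I_D = k_p[V_ov V_SD − ½ V_SD²] and I_D = (V_DD − V_SD)/R_D. Equating: 21.9 V_SD² − 50.59 V_SD + 11.8 = 0, giving V_SD = 0.263 V (the root below V_ov).
I_D = (11.8 − 0.263) / 6.7 = 1.72 mA.

I_D = 1.72 mA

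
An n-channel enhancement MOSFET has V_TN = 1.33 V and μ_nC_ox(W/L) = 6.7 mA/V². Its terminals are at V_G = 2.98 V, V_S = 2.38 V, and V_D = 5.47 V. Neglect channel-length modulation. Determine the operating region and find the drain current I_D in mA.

Cutoff; I_D = 0 mA

V_GS = V_G − V_S = 2.98 − 2.38 = 0.6 V; V_DS = V_D − V_S = 5.47 − 2.38 = 3.09 V.
V_GS = 0.6 V < V_TN = 1.33 V, so the transistor is in cutoff.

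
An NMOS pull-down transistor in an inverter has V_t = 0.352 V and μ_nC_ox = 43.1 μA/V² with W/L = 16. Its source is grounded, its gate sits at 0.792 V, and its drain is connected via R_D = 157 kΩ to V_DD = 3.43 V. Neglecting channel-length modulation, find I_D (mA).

I_D = 0.0214 mA

V_GS = V_G = 0.792 V, so V_ov = 0.792 − 0.352 = 0.44 V.
k_n = μ_nC_ox · (W/L) = 0.6896 mA/V².
Assume saturation: I_D = ½ k_n V_ov² = 0.5 × 0.6896 × 0.44² = 0.0668 mA, giving V_DS = V_DD − I_D R_D = 3.43 − 0.0668 × 157 = -7.05 V.
But -7.05 V < V_ov = 0.44 V, so the device is actually in triode.
In triode I_D = k_n[V_ov V_DS − ½ V_DS²] and I_D = (V_DD − V_DS)/R_D. Equating: 54.1 V_DS² − 48.64 V_DS + 3.43 = 0, giving V_DS = 0.0771 V (the root below V_ov).
I_D = (3.43 − 0.0771) / 157 = 0.0214 mA.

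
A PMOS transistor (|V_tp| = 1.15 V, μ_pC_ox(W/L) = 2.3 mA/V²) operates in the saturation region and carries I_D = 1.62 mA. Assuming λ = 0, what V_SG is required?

V_SG = 2.34 V

In saturation I_D = ½ k_p (V_SG − |V_tp|)², so V_SG − |V_tp| = √(2 I_D / k_p) = √(2 × 1.62 / 2.3) = 1.19 V.
V_SG = 1.15 + 1.19 = 2.34 V.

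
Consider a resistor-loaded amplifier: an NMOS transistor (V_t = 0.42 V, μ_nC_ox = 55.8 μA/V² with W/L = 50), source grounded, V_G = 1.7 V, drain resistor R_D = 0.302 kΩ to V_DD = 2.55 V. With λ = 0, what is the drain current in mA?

I_D = 2.29 mA

V_GS = V_G = 1.7 V, so V_ov = 1.7 − 0.42 = 1.28 V.
k_n = μ_nC_ox · (W/L) = 2.79 mA/V².
Assume saturation: I_D = ½ k_n V_ov² = 0.5 × 2.79 × 1.28² = 2.29 mA, giving V_DS = V_DD − I_D R_D = 2.55 − 2.29 × 0.302 = 1.86 V.
V_DS = 1.86 V ≥ V_ov = 1.28 V, confirming saturation.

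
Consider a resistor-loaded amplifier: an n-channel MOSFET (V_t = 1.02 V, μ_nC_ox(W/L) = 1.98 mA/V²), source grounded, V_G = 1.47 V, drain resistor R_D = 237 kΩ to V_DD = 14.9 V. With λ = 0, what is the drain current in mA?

I_D = 0.0625 mA

V_GS = V_G = 1.47 V, so V_ov = 1.47 − 1.02 = 0.45 V.
Assume saturation: I_D = ½ k_n V_ov² = 0.5 × 1.98 × 0.45² = 0.2 mA, giving V_DS = V_DD − I_D R_D = 14.9 − 0.2 × 237 = -32.6 V.
But -32.6 V < V_ov = 0.45 V, so the device is actually in triode.
In triode I_D = k_n[V_ov V_DS − ½ V_DS²] and I_D = (V_DD − V_DS)/R_D. Equating: 235 V_DS² − 212.2 V_DS + 14.9 = 0, giving V_DS = 0.0767 V (the root below V_ov).
I_D = (14.9 − 0.0767) / 237 = 0.0625 mA.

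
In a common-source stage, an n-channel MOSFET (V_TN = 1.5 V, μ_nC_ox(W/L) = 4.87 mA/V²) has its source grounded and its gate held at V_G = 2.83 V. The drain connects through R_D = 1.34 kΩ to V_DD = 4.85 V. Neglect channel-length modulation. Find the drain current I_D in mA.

V_GS = V_G = 2.83 V, so V_ov = 2.83 − 1.5 = 1.33 V.
Assume saturation: I_D = ½ k_n V_ov² = 0.5 × 4.87 × 1.33² = 4.31 mA, giving V_DS = V_DD − I_D R_D = 4.85 − 4.31 × 1.34 = -0.922 V.
But -0.922 V < V_ov = 1.33 V, so the device is actually in triode.
In triode I_D = k_n[V_ov V_DS − ½ V_DS²] and I_D = (V_DD − V_DS)/R_D. Equating: 3.26 V_DS² − 9.679 V_DS + 4.85 = 0, giving V_DS = 0.638 V (the root below V_ov).
I_D = (4.85 − 0.638) / 1.34 = 3.14 mA.

I_D = 3.14 mA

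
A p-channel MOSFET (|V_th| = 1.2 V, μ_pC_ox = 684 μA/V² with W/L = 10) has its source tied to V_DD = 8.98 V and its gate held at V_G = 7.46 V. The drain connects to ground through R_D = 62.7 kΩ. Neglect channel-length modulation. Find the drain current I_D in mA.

V_SG = V_DD − V_G = 8.98 − 7.46 = 1.52 V, so V_ov = 1.52 − 1.2 = 0.32 V.
k_p = μ_pC_ox · (W/L) = 6.84 mA/V².
Assume saturation: I_D = ½ k_p V_ov² = 0.5 × 6.84 × 0.32² = 0.35 mA, giving V_SD = V_DD − I_D R_D = 8.98 − 0.35 × 62.7 = -13 V.
But -13 V < V_ov = 0.32 V, so the device is actually in triode.
In triode I_D = k_p[V_ov V_SD − ½ V_SD²] and I_D = (V_DD − V_SD)/R_D. Equating: 214 V_SD² − 138.2 V_SD + 8.98 = 0, giving V_SD = 0.0733 V (the root below V_ov).
I_D = (8.98 − 0.0733) / 62.7 = 0.142 mA.

I_D = 0.142 mA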